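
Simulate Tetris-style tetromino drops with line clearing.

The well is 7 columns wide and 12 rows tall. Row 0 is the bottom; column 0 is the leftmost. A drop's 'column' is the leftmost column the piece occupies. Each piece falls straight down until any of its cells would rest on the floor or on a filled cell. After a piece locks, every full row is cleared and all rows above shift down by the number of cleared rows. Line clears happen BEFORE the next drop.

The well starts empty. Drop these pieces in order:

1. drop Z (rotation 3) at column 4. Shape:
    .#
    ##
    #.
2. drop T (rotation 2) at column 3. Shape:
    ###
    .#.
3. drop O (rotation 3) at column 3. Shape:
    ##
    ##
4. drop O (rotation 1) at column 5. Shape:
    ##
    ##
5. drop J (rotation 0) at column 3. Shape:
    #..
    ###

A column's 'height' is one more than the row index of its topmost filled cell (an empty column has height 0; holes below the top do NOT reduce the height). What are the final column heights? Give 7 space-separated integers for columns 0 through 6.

Answer: 0 0 0 8 7 7 6

Derivation:
Drop 1: Z rot3 at col 4 lands with bottom-row=0; cleared 0 line(s) (total 0); column heights now [0 0 0 0 2 3 0], max=3
Drop 2: T rot2 at col 3 lands with bottom-row=2; cleared 0 line(s) (total 0); column heights now [0 0 0 4 4 4 0], max=4
Drop 3: O rot3 at col 3 lands with bottom-row=4; cleared 0 line(s) (total 0); column heights now [0 0 0 6 6 4 0], max=6
Drop 4: O rot1 at col 5 lands with bottom-row=4; cleared 0 line(s) (total 0); column heights now [0 0 0 6 6 6 6], max=6
Drop 5: J rot0 at col 3 lands with bottom-row=6; cleared 0 line(s) (total 0); column heights now [0 0 0 8 7 7 6], max=8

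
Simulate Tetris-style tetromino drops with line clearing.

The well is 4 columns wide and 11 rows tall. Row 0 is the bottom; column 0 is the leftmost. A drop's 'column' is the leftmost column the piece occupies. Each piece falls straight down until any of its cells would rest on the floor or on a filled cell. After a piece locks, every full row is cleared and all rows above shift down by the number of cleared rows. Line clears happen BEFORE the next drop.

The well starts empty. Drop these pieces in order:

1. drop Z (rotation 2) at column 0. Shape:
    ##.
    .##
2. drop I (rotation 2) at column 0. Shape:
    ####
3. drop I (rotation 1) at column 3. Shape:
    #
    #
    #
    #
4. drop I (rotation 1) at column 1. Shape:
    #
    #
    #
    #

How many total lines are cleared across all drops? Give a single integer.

Answer: 1

Derivation:
Drop 1: Z rot2 at col 0 lands with bottom-row=0; cleared 0 line(s) (total 0); column heights now [2 2 1 0], max=2
Drop 2: I rot2 at col 0 lands with bottom-row=2; cleared 1 line(s) (total 1); column heights now [2 2 1 0], max=2
Drop 3: I rot1 at col 3 lands with bottom-row=0; cleared 0 line(s) (total 1); column heights now [2 2 1 4], max=4
Drop 4: I rot1 at col 1 lands with bottom-row=2; cleared 0 line(s) (total 1); column heights now [2 6 1 4], max=6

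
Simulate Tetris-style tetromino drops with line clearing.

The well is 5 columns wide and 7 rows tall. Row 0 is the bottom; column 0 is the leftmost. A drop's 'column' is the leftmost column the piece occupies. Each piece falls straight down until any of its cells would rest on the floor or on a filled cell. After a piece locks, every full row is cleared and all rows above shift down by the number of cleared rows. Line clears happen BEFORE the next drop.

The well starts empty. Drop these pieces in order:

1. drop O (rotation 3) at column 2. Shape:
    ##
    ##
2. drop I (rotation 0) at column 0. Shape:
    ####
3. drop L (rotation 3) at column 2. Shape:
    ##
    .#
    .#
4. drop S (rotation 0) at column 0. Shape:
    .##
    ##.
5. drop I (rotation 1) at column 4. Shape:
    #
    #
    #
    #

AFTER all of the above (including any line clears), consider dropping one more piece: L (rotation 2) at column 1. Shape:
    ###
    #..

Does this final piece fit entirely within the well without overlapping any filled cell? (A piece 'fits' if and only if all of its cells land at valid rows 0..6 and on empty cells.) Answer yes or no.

Answer: no

Derivation:
Drop 1: O rot3 at col 2 lands with bottom-row=0; cleared 0 line(s) (total 0); column heights now [0 0 2 2 0], max=2
Drop 2: I rot0 at col 0 lands with bottom-row=2; cleared 0 line(s) (total 0); column heights now [3 3 3 3 0], max=3
Drop 3: L rot3 at col 2 lands with bottom-row=3; cleared 0 line(s) (total 0); column heights now [3 3 6 6 0], max=6
Drop 4: S rot0 at col 0 lands with bottom-row=5; cleared 0 line(s) (total 0); column heights now [6 7 7 6 0], max=7
Drop 5: I rot1 at col 4 lands with bottom-row=0; cleared 1 line(s) (total 1); column heights now [5 6 6 5 3], max=6
Test piece L rot2 at col 1 (width 3): heights before test = [5 6 6 5 3]; fits = False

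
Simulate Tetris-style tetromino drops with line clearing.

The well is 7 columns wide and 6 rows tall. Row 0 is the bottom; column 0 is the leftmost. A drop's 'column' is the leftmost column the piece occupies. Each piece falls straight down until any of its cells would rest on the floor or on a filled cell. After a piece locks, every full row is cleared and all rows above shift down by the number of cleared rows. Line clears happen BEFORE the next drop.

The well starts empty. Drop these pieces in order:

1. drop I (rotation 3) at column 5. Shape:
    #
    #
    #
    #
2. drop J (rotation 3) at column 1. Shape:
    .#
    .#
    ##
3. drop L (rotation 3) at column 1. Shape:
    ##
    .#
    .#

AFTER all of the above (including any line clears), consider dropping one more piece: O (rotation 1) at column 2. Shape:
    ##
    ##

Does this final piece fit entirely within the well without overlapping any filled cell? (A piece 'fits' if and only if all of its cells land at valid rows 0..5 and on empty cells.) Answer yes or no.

Answer: no

Derivation:
Drop 1: I rot3 at col 5 lands with bottom-row=0; cleared 0 line(s) (total 0); column heights now [0 0 0 0 0 4 0], max=4
Drop 2: J rot3 at col 1 lands with bottom-row=0; cleared 0 line(s) (total 0); column heights now [0 1 3 0 0 4 0], max=4
Drop 3: L rot3 at col 1 lands with bottom-row=3; cleared 0 line(s) (total 0); column heights now [0 6 6 0 0 4 0], max=6
Test piece O rot1 at col 2 (width 2): heights before test = [0 6 6 0 0 4 0]; fits = False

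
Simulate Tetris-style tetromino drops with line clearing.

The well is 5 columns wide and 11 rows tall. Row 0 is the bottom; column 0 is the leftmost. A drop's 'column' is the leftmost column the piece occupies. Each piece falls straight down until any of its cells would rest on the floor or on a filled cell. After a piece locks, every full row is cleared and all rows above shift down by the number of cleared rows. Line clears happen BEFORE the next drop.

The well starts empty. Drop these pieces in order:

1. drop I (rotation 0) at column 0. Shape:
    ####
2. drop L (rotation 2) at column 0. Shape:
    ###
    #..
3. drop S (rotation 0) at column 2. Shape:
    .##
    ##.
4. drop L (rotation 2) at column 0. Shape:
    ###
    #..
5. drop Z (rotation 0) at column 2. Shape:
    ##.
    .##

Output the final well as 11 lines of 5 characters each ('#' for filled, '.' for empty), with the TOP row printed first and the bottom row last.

Answer: .....
.....
.....
.....
.....
..##.
...##
#.##.
###..
#....
####.

Derivation:
Drop 1: I rot0 at col 0 lands with bottom-row=0; cleared 0 line(s) (total 0); column heights now [1 1 1 1 0], max=1
Drop 2: L rot2 at col 0 lands with bottom-row=1; cleared 0 line(s) (total 0); column heights now [3 3 3 1 0], max=3
Drop 3: S rot0 at col 2 lands with bottom-row=3; cleared 0 line(s) (total 0); column heights now [3 3 4 5 5], max=5
Drop 4: L rot2 at col 0 lands with bottom-row=3; cleared 1 line(s) (total 1); column heights now [4 3 4 4 0], max=4
Drop 5: Z rot0 at col 2 lands with bottom-row=4; cleared 0 line(s) (total 1); column heights now [4 3 6 6 5], max=6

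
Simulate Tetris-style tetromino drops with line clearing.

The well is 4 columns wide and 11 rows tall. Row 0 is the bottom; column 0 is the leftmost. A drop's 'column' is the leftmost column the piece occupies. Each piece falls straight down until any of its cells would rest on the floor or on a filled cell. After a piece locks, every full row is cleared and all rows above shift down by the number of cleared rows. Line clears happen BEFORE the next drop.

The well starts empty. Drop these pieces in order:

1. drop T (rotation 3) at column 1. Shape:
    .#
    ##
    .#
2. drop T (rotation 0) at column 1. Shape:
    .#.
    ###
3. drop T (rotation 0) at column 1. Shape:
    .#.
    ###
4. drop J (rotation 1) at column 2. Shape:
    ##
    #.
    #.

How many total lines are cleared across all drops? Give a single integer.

Drop 1: T rot3 at col 1 lands with bottom-row=0; cleared 0 line(s) (total 0); column heights now [0 2 3 0], max=3
Drop 2: T rot0 at col 1 lands with bottom-row=3; cleared 0 line(s) (total 0); column heights now [0 4 5 4], max=5
Drop 3: T rot0 at col 1 lands with bottom-row=5; cleared 0 line(s) (total 0); column heights now [0 6 7 6], max=7
Drop 4: J rot1 at col 2 lands with bottom-row=7; cleared 0 line(s) (total 0); column heights now [0 6 10 10], max=10

Answer: 0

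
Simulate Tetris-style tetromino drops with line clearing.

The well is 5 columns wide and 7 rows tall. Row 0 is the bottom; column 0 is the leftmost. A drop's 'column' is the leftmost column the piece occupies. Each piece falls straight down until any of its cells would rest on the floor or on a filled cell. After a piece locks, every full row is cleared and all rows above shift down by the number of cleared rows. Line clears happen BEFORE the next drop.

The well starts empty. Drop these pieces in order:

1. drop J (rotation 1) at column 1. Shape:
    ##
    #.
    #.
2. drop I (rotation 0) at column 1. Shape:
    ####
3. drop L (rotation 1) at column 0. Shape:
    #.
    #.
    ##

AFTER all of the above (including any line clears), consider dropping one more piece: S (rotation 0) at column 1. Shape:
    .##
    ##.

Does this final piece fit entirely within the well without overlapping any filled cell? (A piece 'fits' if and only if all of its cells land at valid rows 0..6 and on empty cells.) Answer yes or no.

Answer: yes

Derivation:
Drop 1: J rot1 at col 1 lands with bottom-row=0; cleared 0 line(s) (total 0); column heights now [0 3 3 0 0], max=3
Drop 2: I rot0 at col 1 lands with bottom-row=3; cleared 0 line(s) (total 0); column heights now [0 4 4 4 4], max=4
Drop 3: L rot1 at col 0 lands with bottom-row=4; cleared 0 line(s) (total 0); column heights now [7 5 4 4 4], max=7
Test piece S rot0 at col 1 (width 3): heights before test = [7 5 4 4 4]; fits = True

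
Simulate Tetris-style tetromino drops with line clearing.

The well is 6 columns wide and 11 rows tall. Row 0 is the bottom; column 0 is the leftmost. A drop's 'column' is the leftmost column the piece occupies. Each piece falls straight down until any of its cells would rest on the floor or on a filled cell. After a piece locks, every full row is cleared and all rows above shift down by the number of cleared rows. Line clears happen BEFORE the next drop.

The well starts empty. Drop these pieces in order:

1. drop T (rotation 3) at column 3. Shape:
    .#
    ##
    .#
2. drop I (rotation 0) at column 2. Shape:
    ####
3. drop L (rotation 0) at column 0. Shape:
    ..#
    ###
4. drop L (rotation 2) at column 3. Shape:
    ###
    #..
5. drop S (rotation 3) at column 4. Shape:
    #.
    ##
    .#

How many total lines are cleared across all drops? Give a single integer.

Drop 1: T rot3 at col 3 lands with bottom-row=0; cleared 0 line(s) (total 0); column heights now [0 0 0 2 3 0], max=3
Drop 2: I rot0 at col 2 lands with bottom-row=3; cleared 0 line(s) (total 0); column heights now [0 0 4 4 4 4], max=4
Drop 3: L rot0 at col 0 lands with bottom-row=4; cleared 0 line(s) (total 0); column heights now [5 5 6 4 4 4], max=6
Drop 4: L rot2 at col 3 lands with bottom-row=4; cleared 0 line(s) (total 0); column heights now [5 5 6 6 6 6], max=6
Drop 5: S rot3 at col 4 lands with bottom-row=6; cleared 0 line(s) (total 0); column heights now [5 5 6 6 9 8], max=9

Answer: 0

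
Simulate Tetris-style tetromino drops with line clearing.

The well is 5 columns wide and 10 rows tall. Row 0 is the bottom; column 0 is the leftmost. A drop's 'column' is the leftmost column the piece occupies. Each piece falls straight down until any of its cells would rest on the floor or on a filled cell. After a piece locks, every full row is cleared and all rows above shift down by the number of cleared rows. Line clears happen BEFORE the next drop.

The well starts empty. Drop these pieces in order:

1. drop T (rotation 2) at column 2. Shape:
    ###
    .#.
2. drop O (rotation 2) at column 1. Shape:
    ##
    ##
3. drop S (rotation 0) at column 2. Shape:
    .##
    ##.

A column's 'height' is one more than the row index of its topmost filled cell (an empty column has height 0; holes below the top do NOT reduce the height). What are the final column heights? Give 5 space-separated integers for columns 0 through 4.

Answer: 0 4 5 6 6

Derivation:
Drop 1: T rot2 at col 2 lands with bottom-row=0; cleared 0 line(s) (total 0); column heights now [0 0 2 2 2], max=2
Drop 2: O rot2 at col 1 lands with bottom-row=2; cleared 0 line(s) (total 0); column heights now [0 4 4 2 2], max=4
Drop 3: S rot0 at col 2 lands with bottom-row=4; cleared 0 line(s) (total 0); column heights now [0 4 5 6 6], max=6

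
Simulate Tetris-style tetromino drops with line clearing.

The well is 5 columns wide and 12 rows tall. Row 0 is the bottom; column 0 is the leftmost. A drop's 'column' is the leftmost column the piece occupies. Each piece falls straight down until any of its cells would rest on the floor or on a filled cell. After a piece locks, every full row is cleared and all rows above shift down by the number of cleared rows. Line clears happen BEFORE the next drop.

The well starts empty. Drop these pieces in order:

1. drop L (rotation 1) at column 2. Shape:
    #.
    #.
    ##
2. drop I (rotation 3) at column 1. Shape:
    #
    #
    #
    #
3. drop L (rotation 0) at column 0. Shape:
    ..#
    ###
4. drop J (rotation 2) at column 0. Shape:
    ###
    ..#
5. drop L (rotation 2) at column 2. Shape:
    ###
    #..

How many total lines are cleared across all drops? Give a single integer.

Drop 1: L rot1 at col 2 lands with bottom-row=0; cleared 0 line(s) (total 0); column heights now [0 0 3 1 0], max=3
Drop 2: I rot3 at col 1 lands with bottom-row=0; cleared 0 line(s) (total 0); column heights now [0 4 3 1 0], max=4
Drop 3: L rot0 at col 0 lands with bottom-row=4; cleared 0 line(s) (total 0); column heights now [5 5 6 1 0], max=6
Drop 4: J rot2 at col 0 lands with bottom-row=6; cleared 0 line(s) (total 0); column heights now [8 8 8 1 0], max=8
Drop 5: L rot2 at col 2 lands with bottom-row=8; cleared 0 line(s) (total 0); column heights now [8 8 10 10 10], max=10

Answer: 0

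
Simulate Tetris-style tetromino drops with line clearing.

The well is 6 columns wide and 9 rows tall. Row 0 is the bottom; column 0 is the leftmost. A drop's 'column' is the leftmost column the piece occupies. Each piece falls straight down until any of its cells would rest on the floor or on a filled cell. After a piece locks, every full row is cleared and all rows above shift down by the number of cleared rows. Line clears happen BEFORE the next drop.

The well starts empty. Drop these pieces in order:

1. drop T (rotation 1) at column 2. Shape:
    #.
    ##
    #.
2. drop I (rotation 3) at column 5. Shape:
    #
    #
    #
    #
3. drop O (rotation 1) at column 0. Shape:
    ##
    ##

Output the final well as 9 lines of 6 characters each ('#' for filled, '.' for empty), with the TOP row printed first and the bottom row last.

Drop 1: T rot1 at col 2 lands with bottom-row=0; cleared 0 line(s) (total 0); column heights now [0 0 3 2 0 0], max=3
Drop 2: I rot3 at col 5 lands with bottom-row=0; cleared 0 line(s) (total 0); column heights now [0 0 3 2 0 4], max=4
Drop 3: O rot1 at col 0 lands with bottom-row=0; cleared 0 line(s) (total 0); column heights now [2 2 3 2 0 4], max=4

Answer: ......
......
......
......
......
.....#
..#..#
####.#
###..#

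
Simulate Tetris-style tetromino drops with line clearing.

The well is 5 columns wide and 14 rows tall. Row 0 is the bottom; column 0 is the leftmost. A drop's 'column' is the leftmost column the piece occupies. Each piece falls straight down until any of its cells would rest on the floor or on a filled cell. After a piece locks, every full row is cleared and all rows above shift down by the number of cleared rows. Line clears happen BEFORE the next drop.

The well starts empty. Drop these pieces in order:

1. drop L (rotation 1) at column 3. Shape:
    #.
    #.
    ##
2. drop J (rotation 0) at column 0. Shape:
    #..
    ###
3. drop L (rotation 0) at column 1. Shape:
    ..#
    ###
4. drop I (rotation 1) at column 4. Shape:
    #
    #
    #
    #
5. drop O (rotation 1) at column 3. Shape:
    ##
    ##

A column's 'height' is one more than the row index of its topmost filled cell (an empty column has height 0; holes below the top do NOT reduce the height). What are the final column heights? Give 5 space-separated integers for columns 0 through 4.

Answer: 1 3 3 6 6

Derivation:
Drop 1: L rot1 at col 3 lands with bottom-row=0; cleared 0 line(s) (total 0); column heights now [0 0 0 3 1], max=3
Drop 2: J rot0 at col 0 lands with bottom-row=0; cleared 1 line(s) (total 1); column heights now [1 0 0 2 0], max=2
Drop 3: L rot0 at col 1 lands with bottom-row=2; cleared 0 line(s) (total 1); column heights now [1 3 3 4 0], max=4
Drop 4: I rot1 at col 4 lands with bottom-row=0; cleared 0 line(s) (total 1); column heights now [1 3 3 4 4], max=4
Drop 5: O rot1 at col 3 lands with bottom-row=4; cleared 0 line(s) (total 1); column heights now [1 3 3 6 6], max=6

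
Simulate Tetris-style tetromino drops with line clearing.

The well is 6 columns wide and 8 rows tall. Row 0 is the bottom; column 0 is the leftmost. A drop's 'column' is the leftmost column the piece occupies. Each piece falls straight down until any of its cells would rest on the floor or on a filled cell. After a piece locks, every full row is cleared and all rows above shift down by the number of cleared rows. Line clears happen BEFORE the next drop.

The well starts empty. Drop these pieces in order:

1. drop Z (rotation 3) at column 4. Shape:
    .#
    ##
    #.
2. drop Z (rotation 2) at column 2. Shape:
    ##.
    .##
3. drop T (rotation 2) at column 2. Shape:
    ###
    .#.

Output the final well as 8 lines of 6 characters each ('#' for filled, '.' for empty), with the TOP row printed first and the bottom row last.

Answer: ......
......
..###.
...#..
..##..
...###
....##
....#.

Derivation:
Drop 1: Z rot3 at col 4 lands with bottom-row=0; cleared 0 line(s) (total 0); column heights now [0 0 0 0 2 3], max=3
Drop 2: Z rot2 at col 2 lands with bottom-row=2; cleared 0 line(s) (total 0); column heights now [0 0 4 4 3 3], max=4
Drop 3: T rot2 at col 2 lands with bottom-row=4; cleared 0 line(s) (total 0); column heights now [0 0 6 6 6 3], max=6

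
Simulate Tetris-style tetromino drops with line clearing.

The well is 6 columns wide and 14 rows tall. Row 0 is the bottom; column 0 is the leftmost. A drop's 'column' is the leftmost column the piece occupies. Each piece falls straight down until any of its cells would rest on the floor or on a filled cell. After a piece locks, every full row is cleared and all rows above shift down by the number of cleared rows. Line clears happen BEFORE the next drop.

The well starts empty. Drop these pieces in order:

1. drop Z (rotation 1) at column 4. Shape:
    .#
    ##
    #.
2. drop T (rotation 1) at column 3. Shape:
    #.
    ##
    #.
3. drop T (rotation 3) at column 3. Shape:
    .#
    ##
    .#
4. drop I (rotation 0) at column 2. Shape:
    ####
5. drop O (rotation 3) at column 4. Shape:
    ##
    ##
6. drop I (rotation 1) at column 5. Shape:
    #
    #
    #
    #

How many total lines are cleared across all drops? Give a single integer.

Answer: 0

Derivation:
Drop 1: Z rot1 at col 4 lands with bottom-row=0; cleared 0 line(s) (total 0); column heights now [0 0 0 0 2 3], max=3
Drop 2: T rot1 at col 3 lands with bottom-row=1; cleared 0 line(s) (total 0); column heights now [0 0 0 4 3 3], max=4
Drop 3: T rot3 at col 3 lands with bottom-row=3; cleared 0 line(s) (total 0); column heights now [0 0 0 5 6 3], max=6
Drop 4: I rot0 at col 2 lands with bottom-row=6; cleared 0 line(s) (total 0); column heights now [0 0 7 7 7 7], max=7
Drop 5: O rot3 at col 4 lands with bottom-row=7; cleared 0 line(s) (total 0); column heights now [0 0 7 7 9 9], max=9
Drop 6: I rot1 at col 5 lands with bottom-row=9; cleared 0 line(s) (total 0); column heights now [0 0 7 7 9 13], max=13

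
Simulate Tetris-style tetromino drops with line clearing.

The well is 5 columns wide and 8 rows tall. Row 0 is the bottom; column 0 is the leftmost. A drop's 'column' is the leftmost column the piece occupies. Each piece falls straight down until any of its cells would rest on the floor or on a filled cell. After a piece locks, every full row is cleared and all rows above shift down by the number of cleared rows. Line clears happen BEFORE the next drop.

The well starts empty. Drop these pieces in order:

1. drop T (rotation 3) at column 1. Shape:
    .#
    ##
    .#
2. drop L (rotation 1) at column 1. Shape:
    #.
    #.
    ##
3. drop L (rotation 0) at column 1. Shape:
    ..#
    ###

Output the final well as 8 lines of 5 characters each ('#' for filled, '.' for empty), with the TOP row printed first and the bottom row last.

Answer: ...#.
.###.
.#...
.#...
.##..
..#..
.##..
..#..

Derivation:
Drop 1: T rot3 at col 1 lands with bottom-row=0; cleared 0 line(s) (total 0); column heights now [0 2 3 0 0], max=3
Drop 2: L rot1 at col 1 lands with bottom-row=3; cleared 0 line(s) (total 0); column heights now [0 6 4 0 0], max=6
Drop 3: L rot0 at col 1 lands with bottom-row=6; cleared 0 line(s) (total 0); column heights now [0 7 7 8 0], max=8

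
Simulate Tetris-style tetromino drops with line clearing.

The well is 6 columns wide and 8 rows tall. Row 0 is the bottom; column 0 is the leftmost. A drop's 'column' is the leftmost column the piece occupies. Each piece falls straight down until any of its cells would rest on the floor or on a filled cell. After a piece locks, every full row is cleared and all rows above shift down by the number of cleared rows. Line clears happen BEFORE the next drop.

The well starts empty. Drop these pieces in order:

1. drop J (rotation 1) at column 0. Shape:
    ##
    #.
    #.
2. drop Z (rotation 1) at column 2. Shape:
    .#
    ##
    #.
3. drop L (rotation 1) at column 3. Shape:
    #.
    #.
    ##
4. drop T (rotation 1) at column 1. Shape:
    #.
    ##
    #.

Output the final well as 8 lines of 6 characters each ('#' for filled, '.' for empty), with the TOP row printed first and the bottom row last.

Drop 1: J rot1 at col 0 lands with bottom-row=0; cleared 0 line(s) (total 0); column heights now [3 3 0 0 0 0], max=3
Drop 2: Z rot1 at col 2 lands with bottom-row=0; cleared 0 line(s) (total 0); column heights now [3 3 2 3 0 0], max=3
Drop 3: L rot1 at col 3 lands with bottom-row=3; cleared 0 line(s) (total 0); column heights now [3 3 2 6 4 0], max=6
Drop 4: T rot1 at col 1 lands with bottom-row=3; cleared 0 line(s) (total 0); column heights now [3 6 5 6 4 0], max=6

Answer: ......
......
.#.#..
.###..
.#.##.
##.#..
#.##..
#.#...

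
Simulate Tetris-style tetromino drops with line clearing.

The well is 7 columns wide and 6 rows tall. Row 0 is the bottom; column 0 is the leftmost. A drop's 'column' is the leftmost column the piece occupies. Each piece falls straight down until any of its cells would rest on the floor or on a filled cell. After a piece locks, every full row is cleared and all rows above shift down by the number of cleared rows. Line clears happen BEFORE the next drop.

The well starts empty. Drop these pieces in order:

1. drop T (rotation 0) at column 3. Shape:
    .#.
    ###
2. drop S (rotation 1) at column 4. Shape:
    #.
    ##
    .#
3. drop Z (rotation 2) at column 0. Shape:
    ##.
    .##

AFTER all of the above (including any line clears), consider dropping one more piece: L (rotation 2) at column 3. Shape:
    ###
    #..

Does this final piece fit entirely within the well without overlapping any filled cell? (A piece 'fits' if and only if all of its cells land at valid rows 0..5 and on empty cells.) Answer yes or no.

Answer: yes

Derivation:
Drop 1: T rot0 at col 3 lands with bottom-row=0; cleared 0 line(s) (total 0); column heights now [0 0 0 1 2 1 0], max=2
Drop 2: S rot1 at col 4 lands with bottom-row=1; cleared 0 line(s) (total 0); column heights now [0 0 0 1 4 3 0], max=4
Drop 3: Z rot2 at col 0 lands with bottom-row=0; cleared 0 line(s) (total 0); column heights now [2 2 1 1 4 3 0], max=4
Test piece L rot2 at col 3 (width 3): heights before test = [2 2 1 1 4 3 0]; fits = True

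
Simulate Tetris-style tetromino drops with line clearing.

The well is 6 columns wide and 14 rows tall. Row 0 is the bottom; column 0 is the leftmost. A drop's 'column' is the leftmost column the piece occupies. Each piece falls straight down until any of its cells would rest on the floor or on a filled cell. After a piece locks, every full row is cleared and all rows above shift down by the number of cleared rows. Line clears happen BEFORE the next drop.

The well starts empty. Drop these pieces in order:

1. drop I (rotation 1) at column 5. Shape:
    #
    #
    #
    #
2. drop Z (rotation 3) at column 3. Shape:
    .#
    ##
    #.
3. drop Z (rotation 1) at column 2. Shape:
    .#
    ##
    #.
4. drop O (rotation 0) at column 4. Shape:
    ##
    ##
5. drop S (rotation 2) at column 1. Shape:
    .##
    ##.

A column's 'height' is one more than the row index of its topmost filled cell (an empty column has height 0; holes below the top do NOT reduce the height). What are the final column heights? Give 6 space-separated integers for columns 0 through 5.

Answer: 0 4 5 5 6 6

Derivation:
Drop 1: I rot1 at col 5 lands with bottom-row=0; cleared 0 line(s) (total 0); column heights now [0 0 0 0 0 4], max=4
Drop 2: Z rot3 at col 3 lands with bottom-row=0; cleared 0 line(s) (total 0); column heights now [0 0 0 2 3 4], max=4
Drop 3: Z rot1 at col 2 lands with bottom-row=1; cleared 0 line(s) (total 0); column heights now [0 0 3 4 3 4], max=4
Drop 4: O rot0 at col 4 lands with bottom-row=4; cleared 0 line(s) (total 0); column heights now [0 0 3 4 6 6], max=6
Drop 5: S rot2 at col 1 lands with bottom-row=3; cleared 0 line(s) (total 0); column heights now [0 4 5 5 6 6], max=6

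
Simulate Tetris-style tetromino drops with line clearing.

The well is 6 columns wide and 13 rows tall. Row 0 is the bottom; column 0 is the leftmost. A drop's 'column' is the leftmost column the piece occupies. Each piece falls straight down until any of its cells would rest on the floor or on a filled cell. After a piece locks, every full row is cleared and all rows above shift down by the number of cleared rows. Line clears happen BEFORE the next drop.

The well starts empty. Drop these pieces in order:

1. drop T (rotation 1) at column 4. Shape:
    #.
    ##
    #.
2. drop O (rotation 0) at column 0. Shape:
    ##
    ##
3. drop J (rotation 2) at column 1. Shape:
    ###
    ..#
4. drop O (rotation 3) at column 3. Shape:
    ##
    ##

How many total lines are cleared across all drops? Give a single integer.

Drop 1: T rot1 at col 4 lands with bottom-row=0; cleared 0 line(s) (total 0); column heights now [0 0 0 0 3 2], max=3
Drop 2: O rot0 at col 0 lands with bottom-row=0; cleared 0 line(s) (total 0); column heights now [2 2 0 0 3 2], max=3
Drop 3: J rot2 at col 1 lands with bottom-row=1; cleared 0 line(s) (total 0); column heights now [2 3 3 3 3 2], max=3
Drop 4: O rot3 at col 3 lands with bottom-row=3; cleared 0 line(s) (total 0); column heights now [2 3 3 5 5 2], max=5

Answer: 0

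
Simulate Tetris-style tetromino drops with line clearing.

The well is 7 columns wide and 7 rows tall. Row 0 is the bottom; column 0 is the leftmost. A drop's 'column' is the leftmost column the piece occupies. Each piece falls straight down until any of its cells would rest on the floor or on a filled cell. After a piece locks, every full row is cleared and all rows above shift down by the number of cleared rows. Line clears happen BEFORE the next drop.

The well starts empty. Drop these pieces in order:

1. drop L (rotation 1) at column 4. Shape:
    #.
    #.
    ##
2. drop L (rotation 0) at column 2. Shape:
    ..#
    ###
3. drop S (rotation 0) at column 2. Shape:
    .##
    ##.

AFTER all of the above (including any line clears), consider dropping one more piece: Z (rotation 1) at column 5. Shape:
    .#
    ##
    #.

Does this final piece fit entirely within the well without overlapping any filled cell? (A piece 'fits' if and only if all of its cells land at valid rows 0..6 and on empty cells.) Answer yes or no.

Answer: yes

Derivation:
Drop 1: L rot1 at col 4 lands with bottom-row=0; cleared 0 line(s) (total 0); column heights now [0 0 0 0 3 1 0], max=3
Drop 2: L rot0 at col 2 lands with bottom-row=3; cleared 0 line(s) (total 0); column heights now [0 0 4 4 5 1 0], max=5
Drop 3: S rot0 at col 2 lands with bottom-row=4; cleared 0 line(s) (total 0); column heights now [0 0 5 6 6 1 0], max=6
Test piece Z rot1 at col 5 (width 2): heights before test = [0 0 5 6 6 1 0]; fits = True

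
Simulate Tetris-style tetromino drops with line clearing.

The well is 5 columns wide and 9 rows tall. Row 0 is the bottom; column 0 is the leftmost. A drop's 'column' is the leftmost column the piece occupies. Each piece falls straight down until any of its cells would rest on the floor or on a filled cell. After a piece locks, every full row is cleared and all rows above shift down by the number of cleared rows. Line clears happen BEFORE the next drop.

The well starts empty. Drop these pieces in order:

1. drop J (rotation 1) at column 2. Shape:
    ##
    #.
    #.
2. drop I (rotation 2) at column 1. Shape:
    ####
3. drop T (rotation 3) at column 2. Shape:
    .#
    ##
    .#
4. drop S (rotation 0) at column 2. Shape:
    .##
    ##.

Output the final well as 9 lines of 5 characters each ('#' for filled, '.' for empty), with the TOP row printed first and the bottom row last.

Drop 1: J rot1 at col 2 lands with bottom-row=0; cleared 0 line(s) (total 0); column heights now [0 0 3 3 0], max=3
Drop 2: I rot2 at col 1 lands with bottom-row=3; cleared 0 line(s) (total 0); column heights now [0 4 4 4 4], max=4
Drop 3: T rot3 at col 2 lands with bottom-row=4; cleared 0 line(s) (total 0); column heights now [0 4 6 7 4], max=7
Drop 4: S rot0 at col 2 lands with bottom-row=7; cleared 0 line(s) (total 0); column heights now [0 4 8 9 9], max=9

Answer: ...##
..##.
...#.
..##.
...#.
.####
..##.
..#..
..#..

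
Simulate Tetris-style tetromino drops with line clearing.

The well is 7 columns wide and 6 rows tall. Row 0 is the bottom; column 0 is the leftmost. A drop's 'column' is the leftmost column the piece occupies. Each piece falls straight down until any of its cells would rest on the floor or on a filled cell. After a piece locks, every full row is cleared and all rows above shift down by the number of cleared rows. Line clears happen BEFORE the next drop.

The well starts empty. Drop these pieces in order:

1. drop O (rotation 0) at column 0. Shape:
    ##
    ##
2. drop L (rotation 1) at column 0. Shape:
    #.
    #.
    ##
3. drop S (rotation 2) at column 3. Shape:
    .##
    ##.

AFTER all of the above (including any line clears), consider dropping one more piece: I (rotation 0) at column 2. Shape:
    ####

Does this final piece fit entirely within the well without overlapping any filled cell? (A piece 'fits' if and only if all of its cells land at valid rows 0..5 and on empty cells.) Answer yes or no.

Drop 1: O rot0 at col 0 lands with bottom-row=0; cleared 0 line(s) (total 0); column heights now [2 2 0 0 0 0 0], max=2
Drop 2: L rot1 at col 0 lands with bottom-row=2; cleared 0 line(s) (total 0); column heights now [5 3 0 0 0 0 0], max=5
Drop 3: S rot2 at col 3 lands with bottom-row=0; cleared 0 line(s) (total 0); column heights now [5 3 0 1 2 2 0], max=5
Test piece I rot0 at col 2 (width 4): heights before test = [5 3 0 1 2 2 0]; fits = True

Answer: yes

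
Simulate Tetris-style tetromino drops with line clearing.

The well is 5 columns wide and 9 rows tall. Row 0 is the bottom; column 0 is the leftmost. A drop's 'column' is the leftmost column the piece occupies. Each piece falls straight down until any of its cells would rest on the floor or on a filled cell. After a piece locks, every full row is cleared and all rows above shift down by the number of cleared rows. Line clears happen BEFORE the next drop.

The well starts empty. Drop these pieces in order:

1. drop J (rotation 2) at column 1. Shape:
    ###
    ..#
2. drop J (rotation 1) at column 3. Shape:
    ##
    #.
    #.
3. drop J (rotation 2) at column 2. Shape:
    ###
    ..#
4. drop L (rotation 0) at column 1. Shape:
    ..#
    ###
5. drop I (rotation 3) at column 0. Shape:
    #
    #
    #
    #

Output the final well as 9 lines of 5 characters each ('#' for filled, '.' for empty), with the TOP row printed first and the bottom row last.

Drop 1: J rot2 at col 1 lands with bottom-row=0; cleared 0 line(s) (total 0); column heights now [0 2 2 2 0], max=2
Drop 2: J rot1 at col 3 lands with bottom-row=2; cleared 0 line(s) (total 0); column heights now [0 2 2 5 5], max=5
Drop 3: J rot2 at col 2 lands with bottom-row=5; cleared 0 line(s) (total 0); column heights now [0 2 7 7 7], max=7
Drop 4: L rot0 at col 1 lands with bottom-row=7; cleared 0 line(s) (total 0); column heights now [0 8 8 9 7], max=9
Drop 5: I rot3 at col 0 lands with bottom-row=0; cleared 0 line(s) (total 0); column heights now [4 8 8 9 7], max=9

Answer: ...#.
.###.
..###
....#
...##
#..#.
#..#.
####.
#..#.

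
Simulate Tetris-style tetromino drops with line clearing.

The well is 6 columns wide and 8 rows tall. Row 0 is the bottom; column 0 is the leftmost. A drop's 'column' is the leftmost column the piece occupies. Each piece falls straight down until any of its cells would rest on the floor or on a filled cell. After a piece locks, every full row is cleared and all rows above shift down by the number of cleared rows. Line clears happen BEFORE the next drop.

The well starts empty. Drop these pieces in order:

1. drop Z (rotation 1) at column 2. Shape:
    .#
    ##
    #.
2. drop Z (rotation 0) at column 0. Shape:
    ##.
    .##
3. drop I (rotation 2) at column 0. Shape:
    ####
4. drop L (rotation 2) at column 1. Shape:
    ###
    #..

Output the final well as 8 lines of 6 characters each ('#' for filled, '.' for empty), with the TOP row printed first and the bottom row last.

Drop 1: Z rot1 at col 2 lands with bottom-row=0; cleared 0 line(s) (total 0); column heights now [0 0 2 3 0 0], max=3
Drop 2: Z rot0 at col 0 lands with bottom-row=2; cleared 0 line(s) (total 0); column heights now [4 4 3 3 0 0], max=4
Drop 3: I rot2 at col 0 lands with bottom-row=4; cleared 0 line(s) (total 0); column heights now [5 5 5 5 0 0], max=5
Drop 4: L rot2 at col 1 lands with bottom-row=5; cleared 0 line(s) (total 0); column heights now [5 7 7 7 0 0], max=7

Answer: ......
.###..
.#....
####..
##....
.###..
..##..
..#...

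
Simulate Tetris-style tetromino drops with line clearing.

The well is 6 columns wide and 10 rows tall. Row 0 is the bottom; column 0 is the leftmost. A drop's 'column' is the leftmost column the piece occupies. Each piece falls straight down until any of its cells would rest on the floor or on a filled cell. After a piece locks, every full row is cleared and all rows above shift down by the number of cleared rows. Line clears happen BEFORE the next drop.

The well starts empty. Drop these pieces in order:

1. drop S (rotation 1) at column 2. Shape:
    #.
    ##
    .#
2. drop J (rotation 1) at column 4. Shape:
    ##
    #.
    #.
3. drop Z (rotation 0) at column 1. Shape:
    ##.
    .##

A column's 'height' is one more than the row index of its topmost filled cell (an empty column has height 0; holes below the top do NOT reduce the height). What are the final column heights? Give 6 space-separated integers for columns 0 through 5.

Answer: 0 5 5 4 3 3

Derivation:
Drop 1: S rot1 at col 2 lands with bottom-row=0; cleared 0 line(s) (total 0); column heights now [0 0 3 2 0 0], max=3
Drop 2: J rot1 at col 4 lands with bottom-row=0; cleared 0 line(s) (total 0); column heights now [0 0 3 2 3 3], max=3
Drop 3: Z rot0 at col 1 lands with bottom-row=3; cleared 0 line(s) (total 0); column heights now [0 5 5 4 3 3], max=5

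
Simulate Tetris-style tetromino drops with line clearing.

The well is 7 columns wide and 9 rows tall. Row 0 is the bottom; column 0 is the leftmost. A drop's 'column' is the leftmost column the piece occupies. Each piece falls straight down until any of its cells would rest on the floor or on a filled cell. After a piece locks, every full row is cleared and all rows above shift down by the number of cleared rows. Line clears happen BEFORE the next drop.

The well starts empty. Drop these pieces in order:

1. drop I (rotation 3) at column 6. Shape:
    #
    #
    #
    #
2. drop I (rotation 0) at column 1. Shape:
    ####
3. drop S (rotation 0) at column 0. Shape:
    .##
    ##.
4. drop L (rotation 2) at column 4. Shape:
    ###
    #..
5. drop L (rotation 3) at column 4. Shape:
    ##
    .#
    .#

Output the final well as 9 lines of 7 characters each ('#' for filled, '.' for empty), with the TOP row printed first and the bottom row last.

Answer: .......
....##.
.....#.
.....#.
....###
....#.#
.##...#
##....#
.####.#

Derivation:
Drop 1: I rot3 at col 6 lands with bottom-row=0; cleared 0 line(s) (total 0); column heights now [0 0 0 0 0 0 4], max=4
Drop 2: I rot0 at col 1 lands with bottom-row=0; cleared 0 line(s) (total 0); column heights now [0 1 1 1 1 0 4], max=4
Drop 3: S rot0 at col 0 lands with bottom-row=1; cleared 0 line(s) (total 0); column heights now [2 3 3 1 1 0 4], max=4
Drop 4: L rot2 at col 4 lands with bottom-row=3; cleared 0 line(s) (total 0); column heights now [2 3 3 1 5 5 5], max=5
Drop 5: L rot3 at col 4 lands with bottom-row=5; cleared 0 line(s) (total 0); column heights now [2 3 3 1 8 8 5], max=8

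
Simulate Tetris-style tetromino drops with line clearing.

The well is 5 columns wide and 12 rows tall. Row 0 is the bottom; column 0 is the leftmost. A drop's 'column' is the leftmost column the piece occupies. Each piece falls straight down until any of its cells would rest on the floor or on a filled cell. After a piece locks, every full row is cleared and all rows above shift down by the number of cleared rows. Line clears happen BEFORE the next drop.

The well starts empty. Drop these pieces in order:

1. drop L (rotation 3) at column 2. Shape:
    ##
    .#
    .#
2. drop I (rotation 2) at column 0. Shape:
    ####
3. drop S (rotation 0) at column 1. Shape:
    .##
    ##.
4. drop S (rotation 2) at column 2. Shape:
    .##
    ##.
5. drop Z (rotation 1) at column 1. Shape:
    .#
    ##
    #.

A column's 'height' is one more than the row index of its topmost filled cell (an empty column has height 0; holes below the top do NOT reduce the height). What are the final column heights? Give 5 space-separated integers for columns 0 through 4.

Answer: 4 8 9 8 8

Derivation:
Drop 1: L rot3 at col 2 lands with bottom-row=0; cleared 0 line(s) (total 0); column heights now [0 0 3 3 0], max=3
Drop 2: I rot2 at col 0 lands with bottom-row=3; cleared 0 line(s) (total 0); column heights now [4 4 4 4 0], max=4
Drop 3: S rot0 at col 1 lands with bottom-row=4; cleared 0 line(s) (total 0); column heights now [4 5 6 6 0], max=6
Drop 4: S rot2 at col 2 lands with bottom-row=6; cleared 0 line(s) (total 0); column heights now [4 5 7 8 8], max=8
Drop 5: Z rot1 at col 1 lands with bottom-row=6; cleared 0 line(s) (total 0); column heights now [4 8 9 8 8], max=9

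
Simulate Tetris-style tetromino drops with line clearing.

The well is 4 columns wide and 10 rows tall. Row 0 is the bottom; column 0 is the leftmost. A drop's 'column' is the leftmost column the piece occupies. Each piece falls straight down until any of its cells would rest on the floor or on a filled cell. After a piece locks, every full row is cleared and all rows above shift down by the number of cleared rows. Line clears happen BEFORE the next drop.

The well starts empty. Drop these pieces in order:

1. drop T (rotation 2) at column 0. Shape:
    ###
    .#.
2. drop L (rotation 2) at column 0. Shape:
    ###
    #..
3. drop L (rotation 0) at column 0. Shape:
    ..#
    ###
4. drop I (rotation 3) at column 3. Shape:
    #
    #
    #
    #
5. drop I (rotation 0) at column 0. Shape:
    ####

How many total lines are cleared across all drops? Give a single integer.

Drop 1: T rot2 at col 0 lands with bottom-row=0; cleared 0 line(s) (total 0); column heights now [2 2 2 0], max=2
Drop 2: L rot2 at col 0 lands with bottom-row=2; cleared 0 line(s) (total 0); column heights now [4 4 4 0], max=4
Drop 3: L rot0 at col 0 lands with bottom-row=4; cleared 0 line(s) (total 0); column heights now [5 5 6 0], max=6
Drop 4: I rot3 at col 3 lands with bottom-row=0; cleared 2 line(s) (total 2); column heights now [3 3 4 2], max=4
Drop 5: I rot0 at col 0 lands with bottom-row=4; cleared 1 line(s) (total 3); column heights now [3 3 4 2], max=4

Answer: 3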